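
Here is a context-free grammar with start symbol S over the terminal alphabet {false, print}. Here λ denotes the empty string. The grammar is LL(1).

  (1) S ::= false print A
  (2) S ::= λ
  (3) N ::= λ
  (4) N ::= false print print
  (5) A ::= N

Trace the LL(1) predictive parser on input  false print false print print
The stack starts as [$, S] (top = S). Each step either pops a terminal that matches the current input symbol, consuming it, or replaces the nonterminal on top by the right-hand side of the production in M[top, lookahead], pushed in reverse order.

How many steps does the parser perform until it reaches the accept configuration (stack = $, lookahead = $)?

8

     Stack                Input                            Action
  1  $ S                  false print false print print $  expand S ::= false print A
  2  $ A print false      false print false print print $  match false
  3  $ A print            print false print print $        match print
  4  $ A                  false print print $              expand A ::= N
  5  $ N                  false print print $              expand N ::= false print print
  6  $ print print false  false print print $              match false
  7  $ print print        print print $                    match print
  8  $ print              print $                          match print
Accept reached after 8 steps.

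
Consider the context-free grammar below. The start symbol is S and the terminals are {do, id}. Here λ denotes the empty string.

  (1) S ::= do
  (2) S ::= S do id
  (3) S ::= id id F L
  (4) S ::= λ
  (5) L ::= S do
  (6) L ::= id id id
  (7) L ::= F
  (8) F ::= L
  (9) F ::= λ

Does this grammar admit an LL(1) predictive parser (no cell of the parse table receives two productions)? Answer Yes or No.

FIRST(S) = {λ, do, id}
FIRST(L) = {λ, do, id}
FIRST(F) = {λ, do, id}
FOLLOW(S) = {$, do}
FOLLOW(L) = {$, do, id}
FOLLOW(F) = {$, do, id}
Cell M[F, $] receives both F ::= L and F ::= λ — the grammar is not LL(1).

No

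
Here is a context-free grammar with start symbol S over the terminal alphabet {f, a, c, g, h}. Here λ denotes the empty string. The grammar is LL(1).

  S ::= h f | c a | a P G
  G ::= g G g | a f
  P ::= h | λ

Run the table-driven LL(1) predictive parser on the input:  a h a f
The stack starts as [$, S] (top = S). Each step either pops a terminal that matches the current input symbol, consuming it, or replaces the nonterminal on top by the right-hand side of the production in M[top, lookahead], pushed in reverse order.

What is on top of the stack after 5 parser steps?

a

     Stack    Input      Action
  1  $ S      a h a f $  expand S ::= a P G
  2  $ G P a  a h a f $  match a
  3  $ G P    h a f $    expand P ::= h
  4  $ G h    h a f $    match h
  5  $ G      a f $      expand G ::= a f
Stack after step 5: $ f a (top = a).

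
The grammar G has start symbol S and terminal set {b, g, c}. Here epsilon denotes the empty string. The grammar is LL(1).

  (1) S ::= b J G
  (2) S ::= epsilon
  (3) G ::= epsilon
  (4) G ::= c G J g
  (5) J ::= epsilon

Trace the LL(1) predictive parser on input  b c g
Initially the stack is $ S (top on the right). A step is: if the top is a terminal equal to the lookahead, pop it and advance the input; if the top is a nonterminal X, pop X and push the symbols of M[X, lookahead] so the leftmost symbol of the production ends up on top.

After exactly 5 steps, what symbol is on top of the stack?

G

     Stack      Input    Action
  1  $ S        b c g $  expand S ::= b J G
  2  $ G J b    b c g $  match b
  3  $ G J      c g $    expand J ::= epsilon
  4  $ G        c g $    expand G ::= c G J g
  5  $ g J G c  c g $    match c
Stack after step 5: $ g J G (top = G).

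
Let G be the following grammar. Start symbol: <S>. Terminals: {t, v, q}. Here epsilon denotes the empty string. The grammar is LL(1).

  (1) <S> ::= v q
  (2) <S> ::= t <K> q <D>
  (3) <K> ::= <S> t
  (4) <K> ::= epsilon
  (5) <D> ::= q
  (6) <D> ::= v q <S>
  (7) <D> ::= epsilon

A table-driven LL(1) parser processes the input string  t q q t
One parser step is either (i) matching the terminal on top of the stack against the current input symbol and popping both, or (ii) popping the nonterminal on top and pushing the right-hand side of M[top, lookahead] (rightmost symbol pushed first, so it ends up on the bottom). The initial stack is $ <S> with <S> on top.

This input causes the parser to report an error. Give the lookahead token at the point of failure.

step 1: stack=$ <S>  input=t q q t $  — expand <S> ::= t <K> q <D>
step 2: stack=$ <D> q <K> t  input=t q q t $  — match t
step 3: stack=$ <D> q <K>  input=q q t $  — expand <K> ::= epsilon
step 4: stack=$ <D> q  input=q q t $  — match q
step 5: stack=$ <D>  input=q t $  — expand <D> ::= q
step 6: stack=$ q  input=q t $  — match q
step 7: stack=$  input=t $  — error: stack empty but input remains

t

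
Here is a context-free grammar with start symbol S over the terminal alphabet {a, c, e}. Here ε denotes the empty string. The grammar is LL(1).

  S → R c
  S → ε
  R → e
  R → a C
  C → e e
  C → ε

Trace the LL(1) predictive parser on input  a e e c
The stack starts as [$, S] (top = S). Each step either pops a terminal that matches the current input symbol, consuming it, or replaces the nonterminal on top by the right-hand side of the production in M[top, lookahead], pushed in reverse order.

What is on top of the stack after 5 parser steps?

step 1: stack=$ S  input=a e e c $  — expand S → R c
step 2: stack=$ c R  input=a e e c $  — expand R → a C
step 3: stack=$ c C a  input=a e e c $  — match a
step 4: stack=$ c C  input=e e c $  — expand C → e e
step 5: stack=$ c e e  input=e e c $  — match e
Stack after step 5: $ c e (top = e).

e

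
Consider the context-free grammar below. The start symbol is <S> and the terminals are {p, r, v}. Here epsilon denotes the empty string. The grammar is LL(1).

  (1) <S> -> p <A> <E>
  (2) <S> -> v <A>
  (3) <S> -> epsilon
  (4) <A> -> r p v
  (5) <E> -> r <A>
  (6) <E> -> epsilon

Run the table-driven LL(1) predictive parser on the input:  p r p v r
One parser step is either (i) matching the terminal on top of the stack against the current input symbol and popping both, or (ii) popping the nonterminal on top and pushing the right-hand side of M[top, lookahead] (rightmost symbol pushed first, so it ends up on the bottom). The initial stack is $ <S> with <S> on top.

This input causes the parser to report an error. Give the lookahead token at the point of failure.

$

     Stack        Input        Action
  1  $ <S>        p r p v r $  expand <S> -> p <A> <E>
  2  $ <E> <A> p  p r p v r $  match p
  3  $ <E> <A>    r p v r $    expand <A> -> r p v
  4  $ <E> v p r  r p v r $    match r
  5  $ <E> v p    p v r $      match p
  6  $ <E> v      v r $        match v
  7  $ <E>        r $          expand <E> -> r <A>
  8  $ <A> r      r $          match r
  9  $ <A>        $            error: M[<A>, $] is empty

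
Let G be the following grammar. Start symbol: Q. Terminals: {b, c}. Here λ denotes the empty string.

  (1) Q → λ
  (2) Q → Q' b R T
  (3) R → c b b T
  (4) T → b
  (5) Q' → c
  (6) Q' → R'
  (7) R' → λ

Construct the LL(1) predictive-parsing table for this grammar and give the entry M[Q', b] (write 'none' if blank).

Q' → R'

FIRST(R): from R→c b b T we get {c}. So FIRST(R) = {c}.
FIRST(T): from T→b we get {b}. So FIRST(T) = {b}.
FIRST(R'): from R'→λ we get {λ}. So FIRST(R') = {λ}.
FIRST(Q'): from Q'→c we get {c}; from Q'→R' we get {λ}. So FIRST(Q') = {λ, c}.
FIRST(Q): from Q→λ we get {λ}; from Q→Q' b R T we get {b, c}. So FIRST(Q) = {λ, b, c}.
FOLLOW(Q) includes $ since Q is the start symbol.
FOLLOW(Q'): in Q→Q' b R T, Q' is followed by b R T with FIRST {b}. Thus FOLLOW(Q') = {b}.
For Q' → c: FIRST(c) = {c}, so it goes in M[Q', t] for t ∈ {c}.
For Q' → R': FIRST(R') = {λ}, so it goes in M[Q', t] for t ∈ {}; since λ ∈ FIRST, also for every t ∈ FOLLOW(Q') = {b}.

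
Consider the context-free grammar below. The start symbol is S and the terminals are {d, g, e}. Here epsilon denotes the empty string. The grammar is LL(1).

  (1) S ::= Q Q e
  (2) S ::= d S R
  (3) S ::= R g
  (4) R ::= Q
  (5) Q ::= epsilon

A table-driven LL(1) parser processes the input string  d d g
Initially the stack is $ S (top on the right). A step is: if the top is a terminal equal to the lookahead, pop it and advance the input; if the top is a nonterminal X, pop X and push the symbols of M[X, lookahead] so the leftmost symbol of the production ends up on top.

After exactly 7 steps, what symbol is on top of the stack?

step 1: stack=$ S  input=d d g $  — expand S ::= d S R
step 2: stack=$ R S d  input=d d g $  — match d
step 3: stack=$ R S  input=d g $  — expand S ::= d S R
step 4: stack=$ R R S d  input=d g $  — match d
step 5: stack=$ R R S  input=g $  — expand S ::= R g
step 6: stack=$ R R g R  input=g $  — expand R ::= Q
step 7: stack=$ R R g Q  input=g $  — expand Q ::= epsilon
Stack after step 7: $ R R g (top = g).

g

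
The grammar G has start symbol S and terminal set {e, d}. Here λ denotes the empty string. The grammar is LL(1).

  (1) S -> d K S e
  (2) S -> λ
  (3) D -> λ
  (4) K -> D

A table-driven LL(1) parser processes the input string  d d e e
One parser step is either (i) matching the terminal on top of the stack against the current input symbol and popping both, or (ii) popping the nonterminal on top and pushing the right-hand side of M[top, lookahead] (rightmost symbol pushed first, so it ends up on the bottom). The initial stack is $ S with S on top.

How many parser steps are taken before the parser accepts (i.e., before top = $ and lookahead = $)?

11

step 1: stack=$ S  input=d d e e $  — expand S -> d K S e
step 2: stack=$ e S K d  input=d d e e $  — match d
step 3: stack=$ e S K  input=d e e $  — expand K -> D
step 4: stack=$ e S D  input=d e e $  — expand D -> λ
step 5: stack=$ e S  input=d e e $  — expand S -> d K S e
step 6: stack=$ e e S K d  input=d e e $  — match d
step 7: stack=$ e e S K  input=e e $  — expand K -> D
step 8: stack=$ e e S D  input=e e $  — expand D -> λ
step 9: stack=$ e e S  input=e e $  — expand S -> λ
step 10: stack=$ e e  input=e e $  — match e
step 11: stack=$ e  input=e $  — match e
Accept reached after 11 steps.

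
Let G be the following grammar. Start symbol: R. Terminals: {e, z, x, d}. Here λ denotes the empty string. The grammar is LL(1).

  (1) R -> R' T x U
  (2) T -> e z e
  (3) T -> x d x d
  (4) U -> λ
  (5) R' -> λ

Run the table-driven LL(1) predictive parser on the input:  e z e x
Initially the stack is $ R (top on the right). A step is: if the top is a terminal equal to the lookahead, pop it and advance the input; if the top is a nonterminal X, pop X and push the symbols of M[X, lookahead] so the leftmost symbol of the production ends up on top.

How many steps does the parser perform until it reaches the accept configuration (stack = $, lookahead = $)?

     Stack        Input      Action
  1  $ R          e z e x $  expand R -> R' T x U
  2  $ U x T R'   e z e x $  expand R' -> λ
  3  $ U x T      e z e x $  expand T -> e z e
  4  $ U x e z e  e z e x $  match e
  5  $ U x e z    z e x $    match z
  6  $ U x e      e x $      match e
  7  $ U x        x $        match x
  8  $ U          $          expand U -> λ
Accept reached after 8 steps.

8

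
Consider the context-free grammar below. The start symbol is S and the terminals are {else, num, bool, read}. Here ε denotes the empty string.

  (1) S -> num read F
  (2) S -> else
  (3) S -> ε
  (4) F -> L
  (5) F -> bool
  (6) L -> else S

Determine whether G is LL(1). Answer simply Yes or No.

Yes

FIRST(S) = {ε, else, num}
FIRST(F) = {bool, else}
FIRST(L) = {else}
FOLLOW(S) = {$}
FOLLOW(F) = {$}
FOLLOW(L) = {$}
Each cell of M receives at most one production.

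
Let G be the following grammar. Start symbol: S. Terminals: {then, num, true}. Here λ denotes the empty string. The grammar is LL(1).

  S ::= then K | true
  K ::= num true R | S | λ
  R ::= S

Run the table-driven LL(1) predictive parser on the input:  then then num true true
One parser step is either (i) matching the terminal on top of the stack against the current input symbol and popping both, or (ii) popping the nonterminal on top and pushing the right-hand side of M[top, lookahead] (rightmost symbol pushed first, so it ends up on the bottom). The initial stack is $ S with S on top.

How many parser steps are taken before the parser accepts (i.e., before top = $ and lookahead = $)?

11

      Stack         Input                      Action
   1  $ S           then then num true true $  expand S ::= then K
   2  $ K then      then then num true true $  match then
   3  $ K           then num true true $       expand K ::= S
   4  $ S           then num true true $       expand S ::= then K
   5  $ K then      then num true true $       match then
   6  $ K           num true true $            expand K ::= num true R
   7  $ R true num  num true true $            match num
   8  $ R true      true true $                match true
   9  $ R           true $                     expand R ::= S
  10  $ S           true $                     expand S ::= true
  11  $ true        true $                     match true
Accept reached after 11 steps.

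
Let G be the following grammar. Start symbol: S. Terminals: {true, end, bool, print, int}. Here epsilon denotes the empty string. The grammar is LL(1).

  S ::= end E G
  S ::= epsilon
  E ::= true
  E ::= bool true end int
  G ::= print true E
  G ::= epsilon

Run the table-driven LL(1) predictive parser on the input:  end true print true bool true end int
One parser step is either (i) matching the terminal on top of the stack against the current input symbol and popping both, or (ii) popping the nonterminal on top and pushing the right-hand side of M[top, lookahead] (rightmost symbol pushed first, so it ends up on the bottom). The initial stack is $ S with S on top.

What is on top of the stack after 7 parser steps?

     Stack           Input                                    Action
  1  $ S             end true print true bool true end int $  expand S ::= end E G
  2  $ G E end       end true print true bool true end int $  match end
  3  $ G E           true print true bool true end int $      expand E ::= true
  4  $ G true        true print true bool true end int $      match true
  5  $ G             print true bool true end int $           expand G ::= print true E
  6  $ E true print  print true bool true end int $           match print
  7  $ E true        true bool true end int $                 match true
Stack after step 7: $ E (top = E).

E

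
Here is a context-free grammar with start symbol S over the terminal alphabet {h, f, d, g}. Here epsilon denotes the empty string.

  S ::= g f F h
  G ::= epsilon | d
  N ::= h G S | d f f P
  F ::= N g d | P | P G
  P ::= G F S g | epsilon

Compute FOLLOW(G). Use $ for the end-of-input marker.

{d, g, h}

FIRST(S): from S::=g f F h we get {g}. So FIRST(S) = {g}.
FIRST(G): from G::=epsilon we get {epsilon}; from G::=d we get {d}. So FIRST(G) = {epsilon, d}.
FIRST(N): from N::=h G S we get {h}; from N::=d f f P we get {d}. So FIRST(N) = {d, h}.
FIRST(F): from F::=N g d we get {d, h}; from F::=P we get {epsilon, d, g, h}; from F::=P G we get {epsilon, d, g, h}. So FIRST(F) = {epsilon, d, g, h}.
FIRST(P): from P::=G F S g we get {d, g, h}; from P::=epsilon we get {epsilon}. So FIRST(P) = {epsilon, d, g, h}.
FOLLOW(S) includes $ since S is the start symbol.
FOLLOW(N): in F::=N g d, N is followed by g d with FIRST {g}. Thus FOLLOW(N) = {g}.
FOLLOW(S): in N::=h G S, the suffix after S is empty, so FOLLOW(S) ⊇ FOLLOW(N) = {g}; in P::=G F S g, S is followed by g with FIRST {g}. Thus FOLLOW(S) = {$, g}.
FOLLOW(F): in S::=g f F h, F is followed by h with FIRST {h}; in P::=G F S g, F is followed by S g with FIRST {g}. Thus FOLLOW(F) = {g, h}.
FOLLOW(G): in N::=h G S, G is followed by S with FIRST {g}; in F::=P G, the suffix after G is empty, so FOLLOW(G) ⊇ FOLLOW(F) = {g, h}; in P::=G F S g, G is followed by F S g with FIRST {d, g, h}. Thus FOLLOW(G) = {d, g, h}.
FOLLOW(P): in N::=d f f P, the suffix after P is empty, so FOLLOW(P) ⊇ FOLLOW(N) = {g}; in F::=P, the suffix after P is empty, so FOLLOW(P) ⊇ FOLLOW(F) = {g, h}; in F::=P G, P is followed by G with FIRST {epsilon, d}; in F::=P G, the suffix after P is nullable, so FOLLOW(P) ⊇ FOLLOW(F) = {g, h}. Thus FOLLOW(P) = {d, g, h}.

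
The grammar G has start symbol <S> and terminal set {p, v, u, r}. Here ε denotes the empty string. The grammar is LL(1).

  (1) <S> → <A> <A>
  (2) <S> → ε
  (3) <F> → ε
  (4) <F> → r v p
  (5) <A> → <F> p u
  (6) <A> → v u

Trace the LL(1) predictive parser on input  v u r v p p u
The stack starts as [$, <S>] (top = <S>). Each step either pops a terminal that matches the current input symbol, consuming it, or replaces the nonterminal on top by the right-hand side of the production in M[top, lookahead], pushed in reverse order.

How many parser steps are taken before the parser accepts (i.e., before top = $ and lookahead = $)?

11

step 1: stack=$ <S>  input=v u r v p p u $  — expand <S> → <A> <A>
step 2: stack=$ <A> <A>  input=v u r v p p u $  — expand <A> → v u
step 3: stack=$ <A> u v  input=v u r v p p u $  — match v
step 4: stack=$ <A> u  input=u r v p p u $  — match u
step 5: stack=$ <A>  input=r v p p u $  — expand <A> → <F> p u
step 6: stack=$ u p <F>  input=r v p p u $  — expand <F> → r v p
step 7: stack=$ u p p v r  input=r v p p u $  — match r
step 8: stack=$ u p p v  input=v p p u $  — match v
step 9: stack=$ u p p  input=p p u $  — match p
step 10: stack=$ u p  input=p u $  — match p
step 11: stack=$ u  input=u $  — match u
Accept reached after 11 steps.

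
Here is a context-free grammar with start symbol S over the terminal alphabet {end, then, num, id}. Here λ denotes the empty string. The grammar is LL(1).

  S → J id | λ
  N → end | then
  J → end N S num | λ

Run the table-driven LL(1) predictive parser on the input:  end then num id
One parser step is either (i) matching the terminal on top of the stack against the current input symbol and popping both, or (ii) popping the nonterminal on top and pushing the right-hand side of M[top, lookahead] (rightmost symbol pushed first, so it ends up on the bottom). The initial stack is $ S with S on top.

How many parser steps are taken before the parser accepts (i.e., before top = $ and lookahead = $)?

8

step 1: stack=$ S  input=end then num id $  — expand S → J id
step 2: stack=$ id J  input=end then num id $  — expand J → end N S num
step 3: stack=$ id num S N end  input=end then num id $  — match end
step 4: stack=$ id num S N  input=then num id $  — expand N → then
step 5: stack=$ id num S then  input=then num id $  — match then
step 6: stack=$ id num S  input=num id $  — expand S → λ
step 7: stack=$ id num  input=num id $  — match num
step 8: stack=$ id  input=id $  — match id
Accept reached after 8 steps.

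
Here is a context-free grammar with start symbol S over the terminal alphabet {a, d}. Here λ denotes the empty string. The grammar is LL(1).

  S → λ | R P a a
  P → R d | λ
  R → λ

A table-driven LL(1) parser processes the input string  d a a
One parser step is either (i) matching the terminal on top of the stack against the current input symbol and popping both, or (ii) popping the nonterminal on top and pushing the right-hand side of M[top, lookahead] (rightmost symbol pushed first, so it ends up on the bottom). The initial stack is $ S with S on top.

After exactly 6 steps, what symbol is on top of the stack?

a

step 1: stack=$ S  input=d a a $  — expand S → R P a a
step 2: stack=$ a a P R  input=d a a $  — expand R → λ
step 3: stack=$ a a P  input=d a a $  — expand P → R d
step 4: stack=$ a a d R  input=d a a $  — expand R → λ
step 5: stack=$ a a d  input=d a a $  — match d
step 6: stack=$ a a  input=a a $  — match a
Stack after step 6: $ a (top = a).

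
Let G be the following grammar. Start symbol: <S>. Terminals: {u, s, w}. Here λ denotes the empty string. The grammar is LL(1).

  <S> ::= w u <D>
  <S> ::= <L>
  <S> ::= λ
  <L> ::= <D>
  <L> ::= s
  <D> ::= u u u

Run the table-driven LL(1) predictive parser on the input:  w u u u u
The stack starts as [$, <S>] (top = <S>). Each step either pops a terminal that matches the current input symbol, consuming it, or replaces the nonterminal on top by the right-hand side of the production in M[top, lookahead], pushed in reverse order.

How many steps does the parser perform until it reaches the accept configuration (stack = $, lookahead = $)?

7

step 1: stack=$ <S>  input=w u u u u $  — expand <S> ::= w u <D>
step 2: stack=$ <D> u w  input=w u u u u $  — match w
step 3: stack=$ <D> u  input=u u u u $  — match u
step 4: stack=$ <D>  input=u u u $  — expand <D> ::= u u u
step 5: stack=$ u u u  input=u u u $  — match u
step 6: stack=$ u u  input=u u $  — match u
step 7: stack=$ u  input=u $  — match u
Accept reached after 7 steps.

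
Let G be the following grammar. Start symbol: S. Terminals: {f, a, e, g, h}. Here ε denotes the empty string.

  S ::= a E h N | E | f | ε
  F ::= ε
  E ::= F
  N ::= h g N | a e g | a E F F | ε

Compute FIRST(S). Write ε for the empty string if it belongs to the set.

FIRST(F): from F::=ε we get {ε}. So FIRST(F) = {ε}.
FIRST(N): from N::=h g N we get {h}; from N::=a e g we get {a}; from N::=a E F F we get {a}; from N::=ε we get {ε}. So FIRST(N) = {ε, a, h}.
FIRST(E): from E::=F we get {ε}. So FIRST(E) = {ε}.
FIRST(S): from S::=a E h N we get {a}; from S::=E we get {ε}; from S::=f we get {f}; from S::=ε we get {ε}. So FIRST(S) = {ε, a, f}.

{ε, a, f}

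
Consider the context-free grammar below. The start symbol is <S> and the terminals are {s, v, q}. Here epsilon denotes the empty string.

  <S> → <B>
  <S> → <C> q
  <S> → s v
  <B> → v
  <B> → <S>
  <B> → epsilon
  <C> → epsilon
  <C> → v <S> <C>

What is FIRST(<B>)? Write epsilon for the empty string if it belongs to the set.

FIRST(<C>): from <C>→epsilon we get {epsilon}; from <C>→v <S> <C> we get {v}. So FIRST(<C>) = {epsilon, v}.
FIRST(<S>): from <S>→<B> we get {epsilon, q, s, v}; from <S>→<C> q we get {q, v}; from <S>→s v we get {s}. So FIRST(<S>) = {epsilon, q, s, v}.
FIRST(<B>): from <B>→v we get {v}; from <B>→<S> we get {epsilon, q, s, v}; from <B>→epsilon we get {epsilon}. So FIRST(<B>) = {epsilon, q, s, v}.

{epsilon, q, s, v}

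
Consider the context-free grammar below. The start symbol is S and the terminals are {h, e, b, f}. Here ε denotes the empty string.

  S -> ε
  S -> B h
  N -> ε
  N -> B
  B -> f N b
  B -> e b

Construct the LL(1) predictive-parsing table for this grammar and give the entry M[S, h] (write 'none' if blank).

FIRST(B) = {e, f}
FIRST(S) = {ε, e, f}  (via B h)
FIRST(N) = {ε, e, f}  (via B)
FOLLOW(S) includes $ since S is the start symbol.
FOLLOW(S): S appears on no right-hand side. Thus FOLLOW(S) = {$}.
For S -> ε: FIRST(ε) = {ε}, so it goes in M[S, t] for t ∈ {}; since ε ∈ FIRST, also for every t ∈ FOLLOW(S) = {$}.
For S -> B h: FIRST(B h) = {e, f}, so it goes in M[S, t] for t ∈ {e, f}.
None of these place a production in M[S, h].

none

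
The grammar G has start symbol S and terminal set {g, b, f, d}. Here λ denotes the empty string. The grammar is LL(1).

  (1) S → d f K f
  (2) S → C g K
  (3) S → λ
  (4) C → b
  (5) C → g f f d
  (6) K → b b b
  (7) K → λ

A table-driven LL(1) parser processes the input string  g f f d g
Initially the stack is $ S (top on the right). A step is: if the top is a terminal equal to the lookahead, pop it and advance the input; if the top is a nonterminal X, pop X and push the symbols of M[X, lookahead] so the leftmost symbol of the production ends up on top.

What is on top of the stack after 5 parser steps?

     Stack          Input        Action
  1  $ S            g f f d g $  expand S → C g K
  2  $ K g C        g f f d g $  expand C → g f f d
  3  $ K g d f f g  g f f d g $  match g
  4  $ K g d f f    f f d g $    match f
  5  $ K g d f      f d g $      match f
Stack after step 5: $ K g d (top = d).

d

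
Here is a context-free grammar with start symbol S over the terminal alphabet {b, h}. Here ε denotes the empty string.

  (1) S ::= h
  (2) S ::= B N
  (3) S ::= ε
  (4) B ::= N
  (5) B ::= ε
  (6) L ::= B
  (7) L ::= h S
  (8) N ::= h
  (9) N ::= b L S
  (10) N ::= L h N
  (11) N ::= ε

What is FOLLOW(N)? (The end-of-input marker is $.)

FIRST(S): from S::=h we get {h}; from S::=B N we get {ε, b, h}; from S::=ε we get {ε}. So FIRST(S) = {ε, b, h}.
FIRST(B): from B::=N we get {ε, b, h}; from B::=ε we get {ε}. So FIRST(B) = {ε, b, h}.
FIRST(L): from L::=B we get {ε, b, h}; from L::=h S we get {h}. So FIRST(L) = {ε, b, h}.
FIRST(N): from N::=h we get {h}; from N::=b L S we get {b}; from N::=L h N we get {b, h}; from N::=ε we get {ε}. So FIRST(N) = {ε, b, h}.
FOLLOW(S) includes $ since S is the start symbol.
FOLLOW(S): in L::=h S, the suffix after S is empty, so FOLLOW(S) ⊇ FOLLOW(L) = {$, b, h}; in N::=b L S, the suffix after S is empty, so FOLLOW(S) ⊇ FOLLOW(N) = {$, b, h}. Thus FOLLOW(S) = {$, b, h}.
FOLLOW(B): in S::=B N, B is followed by N with FIRST {ε, b, h}; in S::=B N, the suffix after B is nullable, so FOLLOW(B) ⊇ FOLLOW(S) = {$, b, h}; in L::=B, the suffix after B is empty, so FOLLOW(B) ⊇ FOLLOW(L) = {$, b, h}. Thus FOLLOW(B) = {$, b, h}.
FOLLOW(N): in S::=B N, the suffix after N is empty, so FOLLOW(N) ⊇ FOLLOW(S) = {$, b, h}; in B::=N, the suffix after N is empty, so FOLLOW(N) ⊇ FOLLOW(B) = {$, b, h}; in N::=L h N, the suffix after N is empty (adds nothing new). Thus FOLLOW(N) = {$, b, h}.
FOLLOW(L): in N::=b L S, L is followed by S with FIRST {ε, b, h}; in N::=b L S, the suffix after L is nullable, so FOLLOW(L) ⊇ FOLLOW(N) = {$, b, h}; in N::=L h N, L is followed by h N with FIRST {h}. Thus FOLLOW(L) = {$, b, h}.

{$, b, h}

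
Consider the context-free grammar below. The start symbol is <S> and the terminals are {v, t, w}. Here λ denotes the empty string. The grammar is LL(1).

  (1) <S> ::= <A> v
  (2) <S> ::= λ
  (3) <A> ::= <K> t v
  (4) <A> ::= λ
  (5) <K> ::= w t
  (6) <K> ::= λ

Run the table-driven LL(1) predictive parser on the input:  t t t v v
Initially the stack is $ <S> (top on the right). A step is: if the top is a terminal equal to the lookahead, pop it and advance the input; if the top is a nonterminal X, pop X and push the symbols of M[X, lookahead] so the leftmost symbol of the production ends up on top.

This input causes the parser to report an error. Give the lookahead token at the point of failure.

step 1: stack=$ <S>  input=t t t v v $  — expand <S> ::= <A> v
step 2: stack=$ v <A>  input=t t t v v $  — expand <A> ::= <K> t v
step 3: stack=$ v v t <K>  input=t t t v v $  — expand <K> ::= λ
step 4: stack=$ v v t  input=t t t v v $  — match t
step 5: stack=$ v v  input=t t v v $  — error: top is terminal v but lookahead is t

t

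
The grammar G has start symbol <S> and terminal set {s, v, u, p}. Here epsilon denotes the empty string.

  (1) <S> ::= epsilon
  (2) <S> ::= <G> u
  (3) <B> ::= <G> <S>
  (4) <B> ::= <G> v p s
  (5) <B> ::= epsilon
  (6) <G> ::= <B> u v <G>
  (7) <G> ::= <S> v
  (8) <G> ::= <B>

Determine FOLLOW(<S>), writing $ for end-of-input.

FIRST(<S>): from <S>::=epsilon we get {epsilon}; from <S>::=<G> u we get {u, v}. So FIRST(<S>) = {epsilon, u, v}.
FIRST(<B>): from <B>::=<G> <S> we get {epsilon, u, v}; from <B>::=<G> v p s we get {u, v}; from <B>::=epsilon we get {epsilon}. So FIRST(<B>) = {epsilon, u, v}.
FIRST(<G>): from <G>::=<B> u v <G> we get {u, v}; from <G>::=<S> v we get {u, v}; from <G>::=<B> we get {epsilon, u, v}. So FIRST(<G>) = {epsilon, u, v}.
FOLLOW(<S>) includes $ since <S> is the start symbol.
FOLLOW(<S>): in <B>::=<G> <S>, the suffix after <S> is empty, so FOLLOW(<S>) ⊇ FOLLOW(<B>) = {u, v}; in <G>::=<S> v, <S> is followed by v with FIRST {v}. Thus FOLLOW(<S>) = {$, u, v}.
FOLLOW(<B>): in <G>::=<B> u v <G>, <B> is followed by u v <G> with FIRST {u}; in <G>::=<B>, the suffix after <B> is empty, so FOLLOW(<B>) ⊇ FOLLOW(<G>) = {u, v}. Thus FOLLOW(<B>) = {u, v}.
FOLLOW(<G>): in <S>::=<G> u, <G> is followed by u with FIRST {u}; in <B>::=<G> <S>, <G> is followed by <S> with FIRST {epsilon, u, v}; in <B>::=<G> <S>, the suffix after <G> is nullable, so FOLLOW(<G>) ⊇ FOLLOW(<B>) = {u, v}; in <B>::=<G> v p s, <G> is followed by v p s with FIRST {v}; in <G>::=<B> u v <G>, the suffix after <G> is empty (adds nothing new). Thus FOLLOW(<G>) = {u, v}.

{$, u, v}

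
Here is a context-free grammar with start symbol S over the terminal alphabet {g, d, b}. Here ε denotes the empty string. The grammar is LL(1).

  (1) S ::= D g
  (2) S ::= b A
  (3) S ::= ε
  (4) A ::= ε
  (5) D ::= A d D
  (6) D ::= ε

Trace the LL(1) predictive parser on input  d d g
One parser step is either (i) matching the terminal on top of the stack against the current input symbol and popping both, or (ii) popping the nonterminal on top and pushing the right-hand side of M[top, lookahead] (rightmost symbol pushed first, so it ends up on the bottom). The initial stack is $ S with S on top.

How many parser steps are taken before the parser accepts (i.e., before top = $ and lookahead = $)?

step 1: stack=$ S  input=d d g $  — expand S ::= D g
step 2: stack=$ g D  input=d d g $  — expand D ::= A d D
step 3: stack=$ g D d A  input=d d g $  — expand A ::= ε
step 4: stack=$ g D d  input=d d g $  — match d
step 5: stack=$ g D  input=d g $  — expand D ::= A d D
step 6: stack=$ g D d A  input=d g $  — expand A ::= ε
step 7: stack=$ g D d  input=d g $  — match d
step 8: stack=$ g D  input=g $  — expand D ::= ε
step 9: stack=$ g  input=g $  — match g
Accept reached after 9 steps.

9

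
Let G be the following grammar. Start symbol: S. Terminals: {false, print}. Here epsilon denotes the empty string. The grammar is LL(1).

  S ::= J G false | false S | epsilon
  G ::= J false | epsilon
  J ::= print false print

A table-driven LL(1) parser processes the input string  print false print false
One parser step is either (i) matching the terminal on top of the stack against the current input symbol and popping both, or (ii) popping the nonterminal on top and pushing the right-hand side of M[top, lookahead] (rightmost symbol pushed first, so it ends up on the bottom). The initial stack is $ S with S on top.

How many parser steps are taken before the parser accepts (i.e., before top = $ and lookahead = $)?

7

step 1: stack=$ S  input=print false print false $  — expand S ::= J G false
step 2: stack=$ false G J  input=print false print false $  — expand J ::= print false print
step 3: stack=$ false G print false print  input=print false print false $  — match print
step 4: stack=$ false G print false  input=false print false $  — match false
step 5: stack=$ false G print  input=print false $  — match print
step 6: stack=$ false G  input=false $  — expand G ::= epsilon
step 7: stack=$ false  input=false $  — match false
Accept reached after 7 steps.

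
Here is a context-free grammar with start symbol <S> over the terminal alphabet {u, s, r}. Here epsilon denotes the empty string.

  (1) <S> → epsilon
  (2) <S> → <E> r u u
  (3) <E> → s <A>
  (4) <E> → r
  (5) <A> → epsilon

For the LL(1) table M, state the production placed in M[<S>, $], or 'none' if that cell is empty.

<S> → epsilon

FIRST(<E>) = {r, s}
FIRST(<A>) = {epsilon}
FIRST(<S>) = {epsilon, r, s}  (via <E> r u u)
FOLLOW(<S>) includes $ since <S> is the start symbol.
FOLLOW(<S>): <S> appears on no right-hand side. Thus FOLLOW(<S>) = {$}.
For <S> → epsilon: FIRST(epsilon) = {epsilon}, so it goes in M[<S>, t] for t ∈ {}; since epsilon ∈ FIRST, also for every t ∈ FOLLOW(<S>) = {$}.
For <S> → <E> r u u: FIRST(<E> r u u) = {r, s}, so it goes in M[<S>, t] for t ∈ {r, s}.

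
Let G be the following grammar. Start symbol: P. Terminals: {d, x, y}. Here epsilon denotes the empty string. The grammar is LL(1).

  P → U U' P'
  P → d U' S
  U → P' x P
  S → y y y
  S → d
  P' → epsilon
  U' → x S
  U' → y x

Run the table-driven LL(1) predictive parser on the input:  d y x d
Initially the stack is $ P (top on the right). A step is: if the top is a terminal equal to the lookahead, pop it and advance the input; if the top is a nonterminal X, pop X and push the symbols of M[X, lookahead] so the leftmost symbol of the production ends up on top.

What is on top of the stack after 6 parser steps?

step 1: stack=$ P  input=d y x d $  — expand P → d U' S
step 2: stack=$ S U' d  input=d y x d $  — match d
step 3: stack=$ S U'  input=y x d $  — expand U' → y x
step 4: stack=$ S x y  input=y x d $  — match y
step 5: stack=$ S x  input=x d $  — match x
step 6: stack=$ S  input=d $  — expand S → d
Stack after step 6: $ d (top = d).

d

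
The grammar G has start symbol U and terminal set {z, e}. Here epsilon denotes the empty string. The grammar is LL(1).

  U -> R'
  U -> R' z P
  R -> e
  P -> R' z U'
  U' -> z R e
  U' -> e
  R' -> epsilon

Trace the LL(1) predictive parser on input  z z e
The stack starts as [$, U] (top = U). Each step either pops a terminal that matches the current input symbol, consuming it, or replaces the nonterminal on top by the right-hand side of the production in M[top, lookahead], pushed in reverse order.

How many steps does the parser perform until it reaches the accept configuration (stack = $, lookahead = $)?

8

     Stack      Input    Action
  1  $ U        z z e $  expand U -> R' z P
  2  $ P z R'   z z e $  expand R' -> epsilon
  3  $ P z      z z e $  match z
  4  $ P        z e $    expand P -> R' z U'
  5  $ U' z R'  z e $    expand R' -> epsilon
  6  $ U' z     z e $    match z
  7  $ U'       e $      expand U' -> e
  8  $ e        e $      match e
Accept reached after 8 steps.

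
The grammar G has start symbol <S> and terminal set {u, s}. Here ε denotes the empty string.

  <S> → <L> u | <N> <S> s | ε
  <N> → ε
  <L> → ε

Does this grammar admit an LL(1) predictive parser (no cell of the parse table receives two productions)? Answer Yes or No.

FIRST(<S>) = {ε, s, u}
FIRST(<N>) = {ε}
FIRST(<L>) = {ε}
FOLLOW(<S>) = {$, s}
FOLLOW(<N>) = {s, u}
FOLLOW(<L>) = {u}
Cell M[<S>, s] receives both <S> → <N> <S> s and <S> → ε — the grammar is not LL(1).

No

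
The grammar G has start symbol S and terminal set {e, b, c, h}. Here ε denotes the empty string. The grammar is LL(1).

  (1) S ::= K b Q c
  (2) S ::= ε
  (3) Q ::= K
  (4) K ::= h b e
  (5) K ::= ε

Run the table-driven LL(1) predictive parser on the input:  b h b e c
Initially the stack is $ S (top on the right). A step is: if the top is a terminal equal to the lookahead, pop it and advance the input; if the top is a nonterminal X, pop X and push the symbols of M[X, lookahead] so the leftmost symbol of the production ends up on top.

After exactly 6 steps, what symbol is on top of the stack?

b

step 1: stack=$ S  input=b h b e c $  — expand S ::= K b Q c
step 2: stack=$ c Q b K  input=b h b e c $  — expand K ::= ε
step 3: stack=$ c Q b  input=b h b e c $  — match b
step 4: stack=$ c Q  input=h b e c $  — expand Q ::= K
step 5: stack=$ c K  input=h b e c $  — expand K ::= h b e
step 6: stack=$ c e b h  input=h b e c $  — match h
Stack after step 6: $ c e b (top = b).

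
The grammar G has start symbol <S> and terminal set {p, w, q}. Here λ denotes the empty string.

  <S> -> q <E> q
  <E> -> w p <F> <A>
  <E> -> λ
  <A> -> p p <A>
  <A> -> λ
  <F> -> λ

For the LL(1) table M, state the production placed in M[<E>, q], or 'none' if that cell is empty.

<E> -> λ

FIRST(<S>): from <S>->q <E> q we get {q}. So FIRST(<S>) = {q}.
FIRST(<E>): from <E>->w p <F> <A> we get {w}; from <E>->λ we get {λ}. So FIRST(<E>) = {λ, w}.
FIRST(<A>): from <A>->p p <A> we get {p}; from <A>->λ we get {λ}. So FIRST(<A>) = {λ, p}.
FIRST(<F>): from <F>->λ we get {λ}. So FIRST(<F>) = {λ}.
FOLLOW(<S>) includes $ since <S> is the start symbol.
FOLLOW(<E>): in <S>->q <E> q, <E> is followed by q with FIRST {q}. Thus FOLLOW(<E>) = {q}.
For <E> -> w p <F> <A>: FIRST(w p <F> <A>) = {w}, so it goes in M[<E>, t] for t ∈ {w}.
For <E> -> λ: FIRST(λ) = {λ}, so it goes in M[<E>, t] for t ∈ {}; since λ ∈ FIRST, also for every t ∈ FOLLOW(<E>) = {q}.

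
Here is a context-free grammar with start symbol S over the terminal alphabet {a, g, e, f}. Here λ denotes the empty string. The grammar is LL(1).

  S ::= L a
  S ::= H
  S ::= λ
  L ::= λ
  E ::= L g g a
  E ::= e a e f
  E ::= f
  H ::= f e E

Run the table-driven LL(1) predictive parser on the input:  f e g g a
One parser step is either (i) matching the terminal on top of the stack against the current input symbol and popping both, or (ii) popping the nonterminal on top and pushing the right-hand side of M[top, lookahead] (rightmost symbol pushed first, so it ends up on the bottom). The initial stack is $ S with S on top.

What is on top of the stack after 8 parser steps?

step 1: stack=$ S  input=f e g g a $  — expand S ::= H
step 2: stack=$ H  input=f e g g a $  — expand H ::= f e E
step 3: stack=$ E e f  input=f e g g a $  — match f
step 4: stack=$ E e  input=e g g a $  — match e
step 5: stack=$ E  input=g g a $  — expand E ::= L g g a
step 6: stack=$ a g g L  input=g g a $  — expand L ::= λ
step 7: stack=$ a g g  input=g g a $  — match g
step 8: stack=$ a g  input=g a $  — match g
Stack after step 8: $ a (top = a).

a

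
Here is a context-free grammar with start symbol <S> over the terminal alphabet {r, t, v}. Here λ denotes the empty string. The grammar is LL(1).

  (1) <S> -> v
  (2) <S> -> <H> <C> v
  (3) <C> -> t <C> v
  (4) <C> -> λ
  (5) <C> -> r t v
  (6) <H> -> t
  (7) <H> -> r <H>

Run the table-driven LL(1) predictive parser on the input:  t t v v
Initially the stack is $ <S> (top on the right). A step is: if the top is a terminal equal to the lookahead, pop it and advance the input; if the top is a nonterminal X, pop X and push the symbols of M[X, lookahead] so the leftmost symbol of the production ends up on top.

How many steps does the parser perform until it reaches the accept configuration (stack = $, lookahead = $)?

step 1: stack=$ <S>  input=t t v v $  — expand <S> -> <H> <C> v
step 2: stack=$ v <C> <H>  input=t t v v $  — expand <H> -> t
step 3: stack=$ v <C> t  input=t t v v $  — match t
step 4: stack=$ v <C>  input=t v v $  — expand <C> -> t <C> v
step 5: stack=$ v v <C> t  input=t v v $  — match t
step 6: stack=$ v v <C>  input=v v $  — expand <C> -> λ
step 7: stack=$ v v  input=v v $  — match v
step 8: stack=$ v  input=v $  — match v
Accept reached after 8 steps.

8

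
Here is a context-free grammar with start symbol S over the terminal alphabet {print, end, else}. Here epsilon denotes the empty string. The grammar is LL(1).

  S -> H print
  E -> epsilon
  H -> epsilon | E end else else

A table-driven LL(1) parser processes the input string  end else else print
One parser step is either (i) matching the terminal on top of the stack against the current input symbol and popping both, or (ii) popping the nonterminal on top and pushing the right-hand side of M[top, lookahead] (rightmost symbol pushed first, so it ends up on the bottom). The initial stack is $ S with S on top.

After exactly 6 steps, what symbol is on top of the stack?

print

step 1: stack=$ S  input=end else else print $  — expand S -> H print
step 2: stack=$ print H  input=end else else print $  — expand H -> E end else else
step 3: stack=$ print else else end E  input=end else else print $  — expand E -> epsilon
step 4: stack=$ print else else end  input=end else else print $  — match end
step 5: stack=$ print else else  input=else else print $  — match else
step 6: stack=$ print else  input=else print $  — match else
Stack after step 6: $ print (top = print).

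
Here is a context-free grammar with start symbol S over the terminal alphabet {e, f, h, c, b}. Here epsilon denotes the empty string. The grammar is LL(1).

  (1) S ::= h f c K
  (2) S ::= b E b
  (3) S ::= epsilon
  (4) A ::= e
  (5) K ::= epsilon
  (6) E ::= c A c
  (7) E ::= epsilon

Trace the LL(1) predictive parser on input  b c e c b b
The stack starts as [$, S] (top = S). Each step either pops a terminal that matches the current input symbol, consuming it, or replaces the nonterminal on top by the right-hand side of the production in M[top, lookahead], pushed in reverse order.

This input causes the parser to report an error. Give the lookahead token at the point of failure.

     Stack      Input          Action
  1  $ S        b c e c b b $  expand S ::= b E b
  2  $ b E b    b c e c b b $  match b
  3  $ b E      c e c b b $    expand E ::= c A c
  4  $ b c A c  c e c b b $    match c
  5  $ b c A    e c b b $      expand A ::= e
  6  $ b c e    e c b b $      match e
  7  $ b c      c b b $        match c
  8  $ b        b b $          match b
  9  $          b $            error: stack empty but input remains

b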